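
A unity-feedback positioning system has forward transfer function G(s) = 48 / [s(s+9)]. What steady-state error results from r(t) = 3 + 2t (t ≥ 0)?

0.375

System type = 1 (one pole at s=0). By superposition:
  • 3: tracked with zero error.
  • 2t: e_ss = 2/K_v with K_v=16/3 → 0.375.
Total e_ss = 0.375.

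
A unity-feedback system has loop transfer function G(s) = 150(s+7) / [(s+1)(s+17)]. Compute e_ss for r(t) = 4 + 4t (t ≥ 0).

System type = 0 (no poles at s=0). Treating each term separately:
  • 4: e_ss = 4/(1+K_p) with K_p=1050/17 → 68/1067.
  • 4t: a type-0 system cannot track it, e_ss → ∞.
The unbounded component dominates.

infinity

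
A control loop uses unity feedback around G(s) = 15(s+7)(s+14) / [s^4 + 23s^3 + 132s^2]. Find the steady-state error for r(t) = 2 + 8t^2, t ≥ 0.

352/245

Factoring s^2 from the denominator leaves a polynomial with constant term 132, so the system is type 2. Treating each term separately:
  • 2: tracked with zero error.
  • 8t^2: e_ss = 16/K_a with K_a=245/22 → 352/245.
Total e_ss = 352/245.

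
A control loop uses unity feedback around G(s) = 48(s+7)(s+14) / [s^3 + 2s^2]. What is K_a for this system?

Factoring s^2 from the denominator leaves a polynomial with constant term 2, so the system is type 2.
K_a = lim_{s→0} s^2·G(s) = 48·7·14 / 2 = 2352.

2352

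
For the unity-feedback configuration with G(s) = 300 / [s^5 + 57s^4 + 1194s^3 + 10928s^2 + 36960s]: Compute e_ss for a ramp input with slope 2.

246.4

Lowest-order denominator term is 36960s, so the open loop has 1 pole at the origin → type 1 system.
K_v = lim_{s→0} s·G(s) = 300 / 36960 = 5/616.
e_ss = 2/K_v = 2/(5/616) = 246.4.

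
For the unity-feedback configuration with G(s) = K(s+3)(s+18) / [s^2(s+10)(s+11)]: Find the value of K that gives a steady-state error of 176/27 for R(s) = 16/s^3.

G(s) has two factors of s in the denominator, so the system is type 2.
K_a = lim_{s→0} s^2·G(s) = K·3·18 / (10·11) = (27/55)·K.
e_ss = 16/K_a = 176/27 ⇒ K_a = 27/11 ⇒ K = (27/11)/(27/55) = 5.

5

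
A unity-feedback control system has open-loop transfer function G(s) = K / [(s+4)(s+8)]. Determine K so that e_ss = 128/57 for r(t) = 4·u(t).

No free integrators in G(s): this is a type 0 system.
K_p = lim_{s→0} G(s) = K / (4·8) = (1/32)·K.
e_ss = 4/(1 + K_p) = 128/57 ⇒ 1 + (1/32)·K = 57/32 ⇒ K = 25.

25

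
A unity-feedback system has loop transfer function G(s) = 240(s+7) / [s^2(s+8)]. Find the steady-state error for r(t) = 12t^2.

4/35

The open loop has two poles at the origin → type 2 system.
K_a = lim_{s→0} s^2·G(s) = 240·7 / (8) = 210.
r(t) = 12t^2 gives R(s) = 24/s^3.
e_ss = 24/K_a = 24/210 = 4/35.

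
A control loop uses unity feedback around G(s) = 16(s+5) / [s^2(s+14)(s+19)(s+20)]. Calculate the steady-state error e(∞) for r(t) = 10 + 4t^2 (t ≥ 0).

532

G(s) has two factors of s in the denominator, so the system is type 2. By superposition:
  • 10: tracked with zero error.
  • 4t^2: e_ss = 8/K_a with K_a=2/133 → 532.
Total e_ss = 532.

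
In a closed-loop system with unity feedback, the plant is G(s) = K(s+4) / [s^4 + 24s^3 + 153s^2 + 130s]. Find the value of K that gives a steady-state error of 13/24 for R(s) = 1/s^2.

60

Lowest-order denominator term is 130s, so the open loop has 1 pole at the origin → type 1 system.
K_v = lim_{s→0} s·G(s) = K·4 / 130 = (2/65)·K.
e_ss = 1/K_v = 13/24 ⇒ K_v = 24/13 ⇒ K = (24/13)/(2/65) = 60.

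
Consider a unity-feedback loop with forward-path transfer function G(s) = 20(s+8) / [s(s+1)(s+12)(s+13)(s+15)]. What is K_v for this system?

8/117

System type = 1 (one pole at s=0).
K_v = lim_{s→0} s·G(s) = 20·8 / (1·12·13·15) = 8/117.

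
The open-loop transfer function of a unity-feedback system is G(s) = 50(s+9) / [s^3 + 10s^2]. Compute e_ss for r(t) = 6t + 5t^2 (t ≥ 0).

2/9

Lowest-order denominator term is 10s^2, so the open loop has 2 poles at the origin → type 2 system. Treating each term separately:
  • 6t: tracked with zero error.
  • 5t^2: e_ss = 10/K_a with K_a=45 → 2/9.
Total e_ss = 2/9.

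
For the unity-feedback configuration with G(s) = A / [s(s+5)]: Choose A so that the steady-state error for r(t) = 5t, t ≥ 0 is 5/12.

System type = 1 (one pole at s=0).
K_v = lim_{s→0} s·G(s) = A / (5) = 0.2·A.
e_ss = 5/K_v = 5/12 ⇒ K_v = 12 ⇒ A = 12/0.2 = 60.

60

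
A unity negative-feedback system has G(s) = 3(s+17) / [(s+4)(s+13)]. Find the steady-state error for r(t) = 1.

The open loop has no poles at the origin → type 0 system.
K_p = lim_{s→0} G(s) = 3·17 / (4·13) = 51/52.
e_ss = 1/(1 + K_p) = 1/(103/52) = 52/103.

52/103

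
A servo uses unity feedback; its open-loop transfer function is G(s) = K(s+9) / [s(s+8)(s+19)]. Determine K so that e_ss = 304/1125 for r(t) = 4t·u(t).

One free integrator in G(s): this is a type 1 system.
K_v = lim_{s→0} s·G(s) = K·9 / (8·19) = (9/152)·K.
e_ss = 4/K_v = 304/1125 ⇒ K_v = 1125/76 ⇒ K = (1125/76)/(9/152) = 250.

250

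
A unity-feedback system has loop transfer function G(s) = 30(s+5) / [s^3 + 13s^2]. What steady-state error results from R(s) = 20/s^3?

Lowest-order denominator term is 13s^2, so the open loop has 2 poles at the origin → type 2 system.
K_a = lim_{s→0} s^2·G(s) = 30·5 / 13 = 150/13.
r(t) = 10t^2 gives R(s) = 20/s^3.
e_ss = 20/K_a = 20/(150/13) = 26/15.

26/15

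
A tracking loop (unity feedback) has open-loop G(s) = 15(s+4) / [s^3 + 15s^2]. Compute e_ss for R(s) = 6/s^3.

1.5

The denominator has no term below 15s^2 — 2 poles at s=0, type 2.
K_a = lim_{s→0} s^2·G(s) = 15·4 / 15 = 4.
r(t) = 3t^2 gives R(s) = 6/s^3.
e_ss = 6/K_a = 6/4 = 1.5.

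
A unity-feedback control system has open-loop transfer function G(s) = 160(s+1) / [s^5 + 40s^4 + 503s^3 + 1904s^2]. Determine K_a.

Factoring s^2 from the denominator leaves a polynomial with constant term 1904, so the system is type 2.
K_a = lim_{s→0} s^2·G(s) = 160·1 / 1904 = 10/119.

10/119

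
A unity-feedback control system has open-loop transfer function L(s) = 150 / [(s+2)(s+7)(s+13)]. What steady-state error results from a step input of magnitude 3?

No free integrators in L(s): this is a type 0 system.
K_p = lim_{s→0} L(s) = 150 / (2·7·13) = 75/91.
e_ss = 3/(1 + K_p) = 3/(166/91) = 273/166.

273/166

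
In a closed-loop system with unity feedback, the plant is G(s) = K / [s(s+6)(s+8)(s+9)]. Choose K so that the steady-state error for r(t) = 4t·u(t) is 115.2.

15

One free integrator in G(s): this is a type 1 system.
K_v = lim_{s→0} s·G(s) = K / (6·8·9) = (1/432)·K.
e_ss = 4/K_v = 115.2 ⇒ K_v = 5/144 ⇒ K = (5/144)/(1/432) = 15.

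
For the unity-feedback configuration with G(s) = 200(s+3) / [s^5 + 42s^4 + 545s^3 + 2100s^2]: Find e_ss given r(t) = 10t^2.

Factoring s^2 from the denominator leaves a polynomial with constant term 2100, so the system is type 2.
K_a = lim_{s→0} s^2·G(s) = 200·3 / 2100 = 2/7.
r(t) = 10t^2 gives R(s) = 20/s^3.
e_ss = 20/K_a = 20/(2/7) = 70.

70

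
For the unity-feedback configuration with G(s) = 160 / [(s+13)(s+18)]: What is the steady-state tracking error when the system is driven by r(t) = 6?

702/197

System type = 0 (no poles at s=0).
K_p = lim_{s→0} G(s) = 160 / (13·18) = 80/117.
e_ss = 6/(1 + K_p) = 6/(197/117) = 702/197.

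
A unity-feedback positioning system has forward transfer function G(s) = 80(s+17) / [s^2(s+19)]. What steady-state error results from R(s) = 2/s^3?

Two free integrators in G(s): this is a type 2 system.
K_a = lim_{s→0} s^2·G(s) = 80·17 / (19) = 1360/19.
r(t) = t^2 gives R(s) = 2/s^3.
e_ss = 2/K_a = 2/(1360/19) = 19/680.

19/680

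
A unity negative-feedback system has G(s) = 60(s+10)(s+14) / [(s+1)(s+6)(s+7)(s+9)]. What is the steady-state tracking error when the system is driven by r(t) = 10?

90/209

System type = 0 (no poles at s=0).
K_p = lim_{s→0} G(s) = 60·10·14 / (1·6·7·9) = 200/9.
e_ss = 10/(1 + K_p) = 10/(209/9) = 90/209.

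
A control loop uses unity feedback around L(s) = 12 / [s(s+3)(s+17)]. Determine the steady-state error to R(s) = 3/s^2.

12.75

System type = 1 (one pole at s=0).
K_v = lim_{s→0} s·L(s) = 12 / (3·17) = 4/17.
e_ss = 3/K_v = 3/(4/17) = 12.75.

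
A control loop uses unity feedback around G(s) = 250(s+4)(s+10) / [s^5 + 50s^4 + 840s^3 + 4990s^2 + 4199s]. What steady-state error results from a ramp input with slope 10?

4.199

Lowest-order denominator term is 4199s, so the open loop has 1 pole at the origin → type 1 system.
K_v = lim_{s→0} s·G(s) = 250·4·10 / 4199 = 10000/4199.
e_ss = 10/K_v = 10/(10000/4199) = 4.199.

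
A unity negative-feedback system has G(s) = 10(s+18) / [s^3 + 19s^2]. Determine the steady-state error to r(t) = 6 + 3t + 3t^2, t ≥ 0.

19/30

The denominator has no term below 19s^2 — 2 poles at s=0, type 2. Treating each term separately:
  • 6: tracked with zero error.
  • 3t: tracked with zero error.
  • 3t^2: e_ss = 6/K_a with K_a=180/19 → 19/30.
Total e_ss = 19/30.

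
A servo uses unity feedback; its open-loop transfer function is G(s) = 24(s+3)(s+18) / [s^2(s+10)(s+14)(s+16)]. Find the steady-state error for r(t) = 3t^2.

G(s) has two factors of s in the denominator, so the system is type 2.
K_a = lim_{s→0} s^2·G(s) = 24·3·18 / (10·14·16) = 81/140.
r(t) = 3t^2 gives R(s) = 6/s^3.
e_ss = 6/K_a = 6/(81/140) = 280/27.

280/27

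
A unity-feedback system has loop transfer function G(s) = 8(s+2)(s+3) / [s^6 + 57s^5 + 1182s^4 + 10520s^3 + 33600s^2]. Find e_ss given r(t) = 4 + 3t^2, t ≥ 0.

4200

The denominator has no term below 33600s^2 — 2 poles at s=0, type 2. Treating each term separately:
  • 4: tracked with zero error.
  • 3t^2: e_ss = 6/K_a with K_a=1/700 → 4200.
Total e_ss = 4200.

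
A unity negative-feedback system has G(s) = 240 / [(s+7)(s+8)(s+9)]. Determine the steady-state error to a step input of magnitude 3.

System type = 0 (no poles at s=0).
K_p = lim_{s→0} G(s) = 240 / (7·8·9) = 10/21.
e_ss = 3/(1 + K_p) = 3/(31/21) = 63/31.

63/31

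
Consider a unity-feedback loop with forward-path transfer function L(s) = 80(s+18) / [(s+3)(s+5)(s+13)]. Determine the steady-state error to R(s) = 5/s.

No free integrators in L(s): this is a type 0 system.
K_p = lim_{s→0} L(s) = 80·18 / (3·5·13) = 96/13.
e_ss = 5/(1 + K_p) = 5/(109/13) = 65/109.

65/109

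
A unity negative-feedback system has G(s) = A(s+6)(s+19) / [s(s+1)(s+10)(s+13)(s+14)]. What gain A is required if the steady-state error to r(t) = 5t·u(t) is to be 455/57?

10

G(s) has one factor of s in the denominator, so the system is type 1.
K_v = lim_{s→0} s·G(s) = A·6·19 / (1·10·13·14) = (57/910)·A.
e_ss = 5/K_v = 455/57 ⇒ K_v = 57/91 ⇒ A = (57/91)/(57/910) = 10.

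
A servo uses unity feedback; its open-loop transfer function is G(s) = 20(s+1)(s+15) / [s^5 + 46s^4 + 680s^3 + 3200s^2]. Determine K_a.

Lowest-order denominator term is 3200s^2, so the open loop has 2 poles at the origin → type 2 system.
K_a = lim_{s→0} s^2·G(s) = 20·1·15 / 3200 = 3/32.

3/32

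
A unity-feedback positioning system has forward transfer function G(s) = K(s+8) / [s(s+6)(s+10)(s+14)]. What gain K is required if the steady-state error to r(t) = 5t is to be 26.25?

The open loop has one pole at the origin → type 1 system.
K_v = lim_{s→0} s·G(s) = K·8 / (6·10·14) = (1/105)·K.
e_ss = 5/K_v = 26.25 ⇒ K_v = 4/21 ⇒ K = (4/21)/(1/105) = 20.

20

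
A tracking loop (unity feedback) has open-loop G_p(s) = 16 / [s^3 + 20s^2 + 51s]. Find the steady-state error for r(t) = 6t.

The denominator has no term below 51s — 1 pole at s=0, type 1.
K_v = lim_{s→0} s·G_p(s) = 16 / 51 = 16/51.
e_ss = 6/K_v = 6/(16/51) = 19.125.

19.125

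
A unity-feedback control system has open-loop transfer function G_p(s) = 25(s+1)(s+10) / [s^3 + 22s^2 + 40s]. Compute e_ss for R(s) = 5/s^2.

0.8

Lowest-order denominator term is 40s, so the open loop has 1 pole at the origin → type 1 system.
K_v = lim_{s→0} s·G_p(s) = 25·1·10 / 40 = 6.25.
e_ss = 5/K_v = 5/6.25 = 0.8.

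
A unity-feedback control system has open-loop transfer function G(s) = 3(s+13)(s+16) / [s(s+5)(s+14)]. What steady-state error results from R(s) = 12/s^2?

One free integrator in G(s): this is a type 1 system.
K_v = lim_{s→0} s·G(s) = 3·13·16 / (5·14) = 312/35.
e_ss = 12/K_v = 12/(312/35) = 35/26.

35/26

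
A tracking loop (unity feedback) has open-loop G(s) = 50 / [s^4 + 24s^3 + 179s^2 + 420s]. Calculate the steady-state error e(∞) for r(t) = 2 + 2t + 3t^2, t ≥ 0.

infinity

Factoring s from the denominator leaves a polynomial with constant term 420, so the system is type 1. By superposition:
  • 2: tracked with zero error.
  • 2t: e_ss = 2/K_v with K_v=5/42 → 16.8.
  • 3t^2: a type-1 system cannot track it, e_ss → ∞.
The unbounded component dominates.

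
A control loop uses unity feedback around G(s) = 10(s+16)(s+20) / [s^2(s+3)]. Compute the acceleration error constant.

3200/3

System type = 2 (two poles at s=0).
K_a = lim_{s→0} s^2·G(s) = 10·16·20 / (3) = 3200/3.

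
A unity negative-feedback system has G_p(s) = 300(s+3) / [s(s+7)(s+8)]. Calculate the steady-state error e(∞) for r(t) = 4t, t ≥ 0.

56/225

System type = 1 (one pole at s=0).
K_v = lim_{s→0} s·G_p(s) = 300·3 / (7·8) = 225/14.
e_ss = 4/K_v = 4/(225/14) = 56/225.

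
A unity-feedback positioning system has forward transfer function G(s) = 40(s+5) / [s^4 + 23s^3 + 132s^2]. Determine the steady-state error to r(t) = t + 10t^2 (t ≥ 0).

13.2

Lowest-order denominator term is 132s^2, so the open loop has 2 poles at the origin → type 2 system. Taking each input component in turn:
  • t: tracked with zero error.
  • 10t^2: e_ss = 20/K_a with K_a=50/33 → 13.2.
Total e_ss = 13.2.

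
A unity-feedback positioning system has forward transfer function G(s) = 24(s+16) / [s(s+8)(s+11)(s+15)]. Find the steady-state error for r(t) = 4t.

13.75

One free integrator in G(s): this is a type 1 system.
K_v = lim_{s→0} s·G(s) = 24·16 / (8·11·15) = 16/55.
e_ss = 4/K_v = 4/(16/55) = 13.75.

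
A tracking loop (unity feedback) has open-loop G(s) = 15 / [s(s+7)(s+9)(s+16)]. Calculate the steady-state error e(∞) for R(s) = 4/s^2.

268.8

One free integrator in G(s): this is a type 1 system.
K_v = lim_{s→0} s·G(s) = 15 / (7·9·16) = 5/336.
e_ss = 4/K_v = 4/(5/336) = 268.8.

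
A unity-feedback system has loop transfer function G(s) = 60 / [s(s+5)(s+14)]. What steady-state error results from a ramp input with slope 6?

7

G(s) has one factor of s in the denominator, so the system is type 1.
K_v = lim_{s→0} s·G(s) = 60 / (5·14) = 6/7.
e_ss = 6/K_v = 6/(6/7) = 7.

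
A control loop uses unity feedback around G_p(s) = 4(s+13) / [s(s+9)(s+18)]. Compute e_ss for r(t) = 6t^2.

infinity

One free integrator in G_p(s): this is a type 1 system.
K_a = lim_{s→0} s^2·G_p(s) = 0; the steady-state error to this parabolic input grows without bound.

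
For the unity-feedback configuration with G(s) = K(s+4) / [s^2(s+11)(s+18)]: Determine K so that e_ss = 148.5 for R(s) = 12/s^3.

The open loop has two poles at the origin → type 2 system.
K_a = lim_{s→0} s^2·G(s) = K·4 / (11·18) = (2/99)·K.
e_ss = 12/K_a = 148.5 ⇒ K_a = 8/99 ⇒ K = (8/99)/(2/99) = 4.

4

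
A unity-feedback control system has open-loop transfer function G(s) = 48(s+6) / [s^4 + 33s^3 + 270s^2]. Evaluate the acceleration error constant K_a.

16/15

Factoring s^2 from the denominator leaves a polynomial with constant term 270, so the system is type 2.
K_a = lim_{s→0} s^2·G(s) = 48·6 / 270 = 16/15.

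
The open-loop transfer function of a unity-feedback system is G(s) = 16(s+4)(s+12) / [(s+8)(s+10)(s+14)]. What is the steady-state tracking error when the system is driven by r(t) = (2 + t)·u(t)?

G(s) has no factors of s in the denominator, so the system is type 0. Taking each input component in turn:
  • 2: e_ss = 2/(1+K_p) with K_p=24/35 → 70/59.
  • t: a type-0 system cannot track it, e_ss → ∞.
The unbounded component dominates.

infinity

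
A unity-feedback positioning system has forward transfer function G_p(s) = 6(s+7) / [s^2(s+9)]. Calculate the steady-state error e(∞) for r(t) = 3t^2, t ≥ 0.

The open loop has two poles at the origin → type 2 system.
K_a = lim_{s→0} s^2·G_p(s) = 6·7 / (9) = 14/3.
r(t) = 3t^2 gives R(s) = 6/s^3.
e_ss = 6/K_a = 6/(14/3) = 9/7.

9/7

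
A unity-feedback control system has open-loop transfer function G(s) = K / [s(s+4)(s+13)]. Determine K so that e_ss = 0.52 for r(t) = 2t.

200

The open loop has one pole at the origin → type 1 system.
K_v = lim_{s→0} s·G(s) = K / (4·13) = (1/52)·K.
e_ss = 2/K_v = 0.52 ⇒ K_v = 50/13 ⇒ K = (50/13)/(1/52) = 200.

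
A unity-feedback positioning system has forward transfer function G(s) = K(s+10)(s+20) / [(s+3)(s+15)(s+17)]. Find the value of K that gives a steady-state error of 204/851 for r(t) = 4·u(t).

System type = 0 (no poles at s=0).
K_p = lim_{s→0} G(s) = K·10·20 / (3·15·17) = (40/153)·K.
e_ss = 4/(1 + K_p) = 204/851 ⇒ 1 + (40/153)·K = 851/51 ⇒ K = 60.

60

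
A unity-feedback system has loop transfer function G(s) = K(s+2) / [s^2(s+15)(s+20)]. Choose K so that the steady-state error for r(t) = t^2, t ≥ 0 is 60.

5

Two free integrators in G(s): this is a type 2 system.
K_a = lim_{s→0} s^2·G(s) = K·2 / (15·20) = (1/150)·K.
e_ss = 2/K_a = 60 ⇒ K_a = 1/30 ⇒ K = (1/30)/(1/150) = 5.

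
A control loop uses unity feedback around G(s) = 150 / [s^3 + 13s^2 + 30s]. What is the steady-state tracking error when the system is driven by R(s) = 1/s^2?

0.2

The denominator has no term below 30s — 1 pole at s=0, type 1.
K_v = lim_{s→0} s·G(s) = 150 / 30 = 5.
e_ss = 1/K_v = 1/5 = 0.2.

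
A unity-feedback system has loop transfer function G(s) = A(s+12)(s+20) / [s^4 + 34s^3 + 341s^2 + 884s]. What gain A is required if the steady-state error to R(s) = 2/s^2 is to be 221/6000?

Factoring s from the denominator leaves a polynomial with constant term 884, so the system is type 1.
K_v = lim_{s→0} s·G(s) = A·12·20 / 884 = (60/221)·A.
e_ss = 2/K_v = 221/6000 ⇒ K_v = 12000/221 ⇒ A = (12000/221)/(60/221) = 200.

200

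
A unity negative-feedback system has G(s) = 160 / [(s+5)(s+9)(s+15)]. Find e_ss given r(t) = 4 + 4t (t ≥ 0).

System type = 0 (no poles at s=0). Taking each input component in turn:
  • 4: e_ss = 4/(1+K_p) with K_p=32/135 → 540/167.
  • 4t: a type-0 system cannot track it, e_ss → ∞.
The unbounded component dominates.

infinity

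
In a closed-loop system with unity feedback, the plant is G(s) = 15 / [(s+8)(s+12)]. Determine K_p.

System type = 0 (no poles at s=0).
K_p = lim_{s→0} G(s) = 15 / (8·12) = 5/32.

5/32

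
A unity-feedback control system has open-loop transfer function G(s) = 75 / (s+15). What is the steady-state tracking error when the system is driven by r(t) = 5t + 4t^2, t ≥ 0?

The open loop has no poles at the origin → type 0 system. By superposition:
  • 5t: a type-0 system cannot track it, e_ss → ∞.
  • 4t^2: a type-0 system cannot track it, e_ss → ∞.
The unbounded component dominates.

infinity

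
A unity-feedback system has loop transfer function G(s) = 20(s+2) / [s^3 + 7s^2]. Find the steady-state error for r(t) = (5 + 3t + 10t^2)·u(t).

3.5

The denominator has no term below 7s^2 — 2 poles at s=0, type 2. Treating each term separately:
  • 5: tracked with zero error.
  • 3t: tracked with zero error.
  • 10t^2: e_ss = 20/K_a with K_a=40/7 → 3.5.
Total e_ss = 3.5.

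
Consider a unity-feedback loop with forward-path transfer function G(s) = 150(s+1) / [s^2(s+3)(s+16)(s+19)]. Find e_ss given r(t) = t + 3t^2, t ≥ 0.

System type = 2 (two poles at s=0). Treating each term separately:
  • t: tracked with zero error.
  • 3t^2: e_ss = 6/K_a with K_a=25/152 → 36.48.
Total e_ss = 36.48.

36.48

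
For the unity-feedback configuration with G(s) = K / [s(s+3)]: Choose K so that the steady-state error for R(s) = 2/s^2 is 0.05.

120

System type = 1 (one pole at s=0).
K_v = lim_{s→0} s·G(s) = K / (3) = (1/3)·K.
e_ss = 2/K_v = 0.05 ⇒ K_v = 40 ⇒ K = 40/(1/3) = 120.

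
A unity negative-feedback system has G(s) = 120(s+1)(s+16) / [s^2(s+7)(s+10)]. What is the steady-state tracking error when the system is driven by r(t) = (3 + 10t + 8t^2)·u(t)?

7/12

System type = 2 (two poles at s=0). Taking each input component in turn:
  • 3: tracked with zero error.
  • 10t: tracked with zero error.
  • 8t^2: e_ss = 16/K_a with K_a=192/7 → 7/12.
Total e_ss = 7/12.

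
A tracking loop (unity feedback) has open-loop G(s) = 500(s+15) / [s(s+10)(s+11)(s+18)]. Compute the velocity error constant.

125/33

G(s) has one factor of s in the denominator, so the system is type 1.
K_v = lim_{s→0} s·G(s) = 500·15 / (10·11·18) = 125/33.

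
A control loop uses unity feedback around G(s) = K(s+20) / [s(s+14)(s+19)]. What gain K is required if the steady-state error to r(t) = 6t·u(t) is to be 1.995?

G(s) has one factor of s in the denominator, so the system is type 1.
K_v = lim_{s→0} s·G(s) = K·20 / (14·19) = (10/133)·K.
e_ss = 6/K_v = 1.995 ⇒ K_v = 400/133 ⇒ K = (400/133)/(10/133) = 40.

40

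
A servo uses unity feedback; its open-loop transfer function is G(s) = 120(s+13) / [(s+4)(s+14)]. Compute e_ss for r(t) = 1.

G(s) has no factors of s in the denominator, so the system is type 0.
K_p = lim_{s→0} G(s) = 120·13 / (4·14) = 195/7.
e_ss = 1/(1 + K_p) = 1/(202/7) = 7/202.

7/202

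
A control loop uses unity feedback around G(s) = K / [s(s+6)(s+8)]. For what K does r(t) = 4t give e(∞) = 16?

The open loop has one pole at the origin → type 1 system.
K_v = lim_{s→0} s·G(s) = K / (6·8) = (1/48)·K.
e_ss = 4/K_v = 16 ⇒ K_v = 0.25 ⇒ K = 0.25/(1/48) = 12.

12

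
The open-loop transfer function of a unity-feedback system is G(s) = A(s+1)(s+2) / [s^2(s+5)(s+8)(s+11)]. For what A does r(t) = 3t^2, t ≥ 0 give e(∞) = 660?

System type = 2 (two poles at s=0).
K_a = lim_{s→0} s^2·G(s) = A·1·2 / (5·8·11) = (1/220)·A.
e_ss = 6/K_a = 660 ⇒ K_a = 1/110 ⇒ A = (1/110)/(1/220) = 2.

2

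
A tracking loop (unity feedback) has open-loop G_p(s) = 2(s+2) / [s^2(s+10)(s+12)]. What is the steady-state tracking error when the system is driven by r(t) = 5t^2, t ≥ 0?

G_p(s) has two factors of s in the denominator, so the system is type 2.
K_a = lim_{s→0} s^2·G_p(s) = 2·2 / (10·12) = 1/30.
r(t) = 5t^2 gives R(s) = 10/s^3.
e_ss = 10/K_a = 10/(1/30) = 300.

300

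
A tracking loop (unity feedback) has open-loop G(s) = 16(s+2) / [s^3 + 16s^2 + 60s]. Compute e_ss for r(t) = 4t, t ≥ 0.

7.5

The denominator has no term below 60s — 1 pole at s=0, type 1.
K_v = lim_{s→0} s·G(s) = 16·2 / 60 = 8/15.
e_ss = 4/K_v = 4/(8/15) = 7.5.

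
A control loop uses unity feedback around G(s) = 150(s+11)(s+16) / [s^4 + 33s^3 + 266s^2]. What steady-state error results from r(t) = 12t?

0

Lowest-order denominator term is 266s^2, so the open loop has 2 poles at the origin → type 2 system.
A type-2 system has K_v = ∞, so it tracks a ramp input with zero steady-state error.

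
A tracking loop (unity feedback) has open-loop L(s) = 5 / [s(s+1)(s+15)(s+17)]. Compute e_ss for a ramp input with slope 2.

102

The open loop has one pole at the origin → type 1 system.
K_v = lim_{s→0} s·L(s) = 5 / (1·15·17) = 1/51.
e_ss = 2/K_v = 2/(1/51) = 102.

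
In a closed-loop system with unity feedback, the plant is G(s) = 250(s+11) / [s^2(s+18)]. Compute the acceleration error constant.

1375/9

System type = 2 (two poles at s=0).
K_a = lim_{s→0} s^2·G(s) = 250·11 / (18) = 1375/9.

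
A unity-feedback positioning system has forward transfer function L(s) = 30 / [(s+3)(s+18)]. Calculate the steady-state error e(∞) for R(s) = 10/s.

No free integrators in L(s): this is a type 0 system.
K_p = lim_{s→0} L(s) = 30 / (3·18) = 5/9.
e_ss = 10/(1 + K_p) = 10/(14/9) = 45/7.

45/7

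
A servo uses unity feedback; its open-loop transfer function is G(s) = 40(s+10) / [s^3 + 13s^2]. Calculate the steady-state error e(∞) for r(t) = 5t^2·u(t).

0.325

The denominator has no term below 13s^2 — 2 poles at s=0, type 2.
K_a = lim_{s→0} s^2·G(s) = 40·10 / 13 = 400/13.
r(t) = 5t^2 gives R(s) = 10/s^3.
e_ss = 10/K_a = 10/(400/13) = 0.325.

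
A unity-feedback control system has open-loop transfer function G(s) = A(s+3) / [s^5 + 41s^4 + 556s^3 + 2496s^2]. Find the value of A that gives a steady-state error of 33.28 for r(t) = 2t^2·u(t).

100

Lowest-order denominator term is 2496s^2, so the open loop has 2 poles at the origin → type 2 system.
K_a = lim_{s→0} s^2·G(s) = A·3 / 2496 = (1/832)·A.
e_ss = 4/K_a = 33.28 ⇒ K_a = 25/208 ⇒ A = (25/208)/(1/832) = 100.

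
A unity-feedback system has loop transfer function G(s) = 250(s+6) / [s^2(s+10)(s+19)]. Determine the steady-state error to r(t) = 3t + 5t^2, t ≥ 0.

System type = 2 (two poles at s=0). Treating each term separately:
  • 3t: tracked with zero error.
  • 5t^2: e_ss = 10/K_a with K_a=150/19 → 19/15.
Total e_ss = 19/15.

19/15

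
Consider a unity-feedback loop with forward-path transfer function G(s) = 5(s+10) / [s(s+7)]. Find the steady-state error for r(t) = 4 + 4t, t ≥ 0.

0.56

System type = 1 (one pole at s=0). Taking each input component in turn:
  • 4: tracked with zero error.
  • 4t: e_ss = 4/K_v with K_v=50/7 → 0.56.
Total e_ss = 0.56.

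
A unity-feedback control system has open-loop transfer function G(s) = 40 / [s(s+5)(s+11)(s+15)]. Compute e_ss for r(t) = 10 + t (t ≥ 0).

20.625

G(s) has one factor of s in the denominator, so the system is type 1. By superposition:
  • 10: tracked with zero error.
  • t: e_ss = 1/K_v with K_v=8/165 → 20.625.
Total e_ss = 20.625.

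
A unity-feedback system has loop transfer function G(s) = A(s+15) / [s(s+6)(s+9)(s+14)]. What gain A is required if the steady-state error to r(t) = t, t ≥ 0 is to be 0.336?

System type = 1 (one pole at s=0).
K_v = lim_{s→0} s·G(s) = A·15 / (6·9·14) = (5/252)·A.
e_ss = 1/K_v = 0.336 ⇒ K_v = 125/42 ⇒ A = (125/42)/(5/252) = 150.

150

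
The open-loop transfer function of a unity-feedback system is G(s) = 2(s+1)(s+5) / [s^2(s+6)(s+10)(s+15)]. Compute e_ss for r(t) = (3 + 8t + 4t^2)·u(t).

720

System type = 2 (two poles at s=0). Taking each input component in turn:
  • 3: tracked with zero error.
  • 8t: tracked with zero error.
  • 4t^2: e_ss = 8/K_a with K_a=1/90 → 720.
Total e_ss = 720.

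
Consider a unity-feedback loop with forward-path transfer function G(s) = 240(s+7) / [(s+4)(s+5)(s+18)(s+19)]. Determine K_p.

14/57

No free integrators in G(s): this is a type 0 system.
K_p = lim_{s→0} G(s) = 240·7 / (4·5·18·19) = 14/57.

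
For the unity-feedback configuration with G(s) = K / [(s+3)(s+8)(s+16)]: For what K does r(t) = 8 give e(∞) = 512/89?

G(s) has no factors of s in the denominator, so the system is type 0.
K_p = lim_{s→0} G(s) = K / (3·8·16) = (1/384)·K.
e_ss = 8/(1 + K_p) = 512/89 ⇒ 1 + (1/384)·K = 89/64 ⇒ K = 150.

150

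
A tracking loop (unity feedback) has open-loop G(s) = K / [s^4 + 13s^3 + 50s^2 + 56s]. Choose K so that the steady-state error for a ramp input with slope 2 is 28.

4

Lowest-order denominator term is 56s, so the open loop has 1 pole at the origin → type 1 system.
K_v = lim_{s→0} s·G(s) = K / 56 = (1/56)·K.
e_ss = 2/K_v = 28 ⇒ K_v = 1/14 ⇒ K = (1/14)/(1/56) = 4.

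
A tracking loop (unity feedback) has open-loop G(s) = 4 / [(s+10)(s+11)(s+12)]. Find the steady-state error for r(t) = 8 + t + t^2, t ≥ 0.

infinity

G(s) has no factors of s in the denominator, so the system is type 0. Taking each input component in turn:
  • 8: e_ss = 8/(1+K_p) with K_p=1/330 → 2640/331.
  • t: a type-0 system cannot track it, e_ss → ∞.
  • t^2: a type-0 system cannot track it, e_ss → ∞.
The unbounded component dominates.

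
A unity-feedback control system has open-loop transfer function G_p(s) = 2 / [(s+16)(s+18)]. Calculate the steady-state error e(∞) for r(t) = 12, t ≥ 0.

1728/145

No free integrators in G_p(s): this is a type 0 system.
K_p = lim_{s→0} G_p(s) = 2 / (16·18) = 1/144.
e_ss = 12/(1 + K_p) = 12/(145/144) = 1728/145.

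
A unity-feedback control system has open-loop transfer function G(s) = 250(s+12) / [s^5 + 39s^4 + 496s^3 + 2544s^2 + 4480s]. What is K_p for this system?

infinity

K_p = lim_{s→0} G(s); with 1 pole at the origin the limit diverges, so K_p = ∞.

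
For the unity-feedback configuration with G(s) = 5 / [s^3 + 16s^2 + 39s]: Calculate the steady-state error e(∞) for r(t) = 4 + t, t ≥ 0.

Factoring s from the denominator leaves a polynomial with constant term 39, so the system is type 1. Treating each term separately:
  • 4: tracked with zero error.
  • t: e_ss = 1/K_v with K_v=5/39 → 7.8.
Total e_ss = 7.8.

7.8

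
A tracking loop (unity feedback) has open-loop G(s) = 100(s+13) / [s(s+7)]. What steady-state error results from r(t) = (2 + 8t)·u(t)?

14/325

The open loop has one pole at the origin → type 1 system. Taking each input component in turn:
  • 2: tracked with zero error.
  • 8t: e_ss = 8/K_v with K_v=1300/7 → 14/325.
Total e_ss = 14/325.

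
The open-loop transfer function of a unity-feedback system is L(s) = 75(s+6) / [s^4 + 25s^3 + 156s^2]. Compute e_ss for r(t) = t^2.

52/75

Lowest-order denominator term is 156s^2, so the open loop has 2 poles at the origin → type 2 system.
K_a = lim_{s→0} s^2·L(s) = 75·6 / 156 = 75/26.
r(t) = t^2 gives R(s) = 2/s^3.
e_ss = 2/K_a = 2/(75/26) = 52/75.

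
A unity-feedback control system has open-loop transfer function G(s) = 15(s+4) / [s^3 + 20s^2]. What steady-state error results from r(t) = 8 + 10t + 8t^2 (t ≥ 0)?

16/3

Factoring s^2 from the denominator leaves a polynomial with constant term 20, so the system is type 2. Taking each input component in turn:
  • 8: tracked with zero error.
  • 10t: tracked with zero error.
  • 8t^2: e_ss = 16/K_a with K_a=3 → 16/3.
Total e_ss = 16/3.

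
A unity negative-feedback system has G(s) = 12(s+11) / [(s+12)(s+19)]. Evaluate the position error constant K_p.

11/19

System type = 0 (no poles at s=0).
K_p = lim_{s→0} G(s) = 12·11 / (12·19) = 11/19.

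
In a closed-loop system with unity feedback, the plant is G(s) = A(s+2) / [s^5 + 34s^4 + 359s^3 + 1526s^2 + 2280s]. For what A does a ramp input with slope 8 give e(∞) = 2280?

4

The denominator has no term below 2280s — 1 pole at s=0, type 1.
K_v = lim_{s→0} s·G(s) = A·2 / 2280 = (1/1140)·A.
e_ss = 8/K_v = 2280 ⇒ K_v = 1/285 ⇒ A = (1/285)/(1/1140) = 4.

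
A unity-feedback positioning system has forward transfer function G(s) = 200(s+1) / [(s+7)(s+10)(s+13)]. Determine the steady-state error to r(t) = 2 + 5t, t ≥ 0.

infinity

No free integrators in G(s): this is a type 0 system. Treating each term separately:
  • 2: e_ss = 2/(1+K_p) with K_p=20/91 → 182/111.
  • 5t: a type-0 system cannot track it, e_ss → ∞.
The unbounded component dominates.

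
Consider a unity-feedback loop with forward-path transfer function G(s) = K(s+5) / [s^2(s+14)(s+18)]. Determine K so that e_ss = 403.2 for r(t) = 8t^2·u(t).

G(s) has two factors of s in the denominator, so the system is type 2.
K_a = lim_{s→0} s^2·G(s) = K·5 / (14·18) = (5/252)·K.
e_ss = 16/K_a = 403.2 ⇒ K_a = 5/126 ⇒ K = (5/126)/(5/252) = 2.

2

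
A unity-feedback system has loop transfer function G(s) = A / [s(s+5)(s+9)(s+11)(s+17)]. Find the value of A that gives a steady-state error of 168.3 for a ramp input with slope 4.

System type = 1 (one pole at s=0).
K_v = lim_{s→0} s·G(s) = A / (5·9·11·17) = (1/8415)·A.
e_ss = 4/K_v = 168.3 ⇒ K_v = 40/1683 ⇒ A = (40/1683)/(1/8415) = 200.

200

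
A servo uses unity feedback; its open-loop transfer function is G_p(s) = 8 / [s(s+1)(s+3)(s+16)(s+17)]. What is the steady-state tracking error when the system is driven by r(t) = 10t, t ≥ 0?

One free integrator in G_p(s): this is a type 1 system.
K_v = lim_{s→0} s·G_p(s) = 8 / (1·3·16·17) = 1/102.
e_ss = 10/K_v = 10/(1/102) = 1020.

1020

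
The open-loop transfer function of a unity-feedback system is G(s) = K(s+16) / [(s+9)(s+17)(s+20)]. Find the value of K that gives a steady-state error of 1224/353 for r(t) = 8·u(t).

System type = 0 (no poles at s=0).
K_p = lim_{s→0} G(s) = K·16 / (9·17·20) = (4/765)·K.
e_ss = 8/(1 + K_p) = 1224/353 ⇒ 1 + (4/765)·K = 353/153 ⇒ K = 250.

250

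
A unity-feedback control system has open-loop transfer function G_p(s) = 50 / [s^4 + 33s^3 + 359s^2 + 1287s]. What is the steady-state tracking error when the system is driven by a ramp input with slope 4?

Factoring s from the denominator leaves a polynomial with constant term 1287, so the system is type 1.
K_v = lim_{s→0} s·G_p(s) = 50 / 1287 = 50/1287.
e_ss = 4/K_v = 4/(50/1287) = 102.96.

102.96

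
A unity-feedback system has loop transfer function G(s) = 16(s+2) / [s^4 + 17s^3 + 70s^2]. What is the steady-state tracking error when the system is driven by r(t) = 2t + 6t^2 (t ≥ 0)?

The denominator has no term below 70s^2 — 2 poles at s=0, type 2. Treating each term separately:
  • 2t: tracked with zero error.
  • 6t^2: e_ss = 12/K_a with K_a=16/35 → 26.25.
Total e_ss = 26.25.

26.25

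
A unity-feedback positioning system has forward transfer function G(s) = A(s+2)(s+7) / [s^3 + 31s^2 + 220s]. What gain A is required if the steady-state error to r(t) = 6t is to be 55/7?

12

Factoring s from the denominator leaves a polynomial with constant term 220, so the system is type 1.
K_v = lim_{s→0} s·G(s) = A·2·7 / 220 = (7/110)·A.
e_ss = 6/K_v = 55/7 ⇒ K_v = 42/55 ⇒ A = (42/55)/(7/110) = 12.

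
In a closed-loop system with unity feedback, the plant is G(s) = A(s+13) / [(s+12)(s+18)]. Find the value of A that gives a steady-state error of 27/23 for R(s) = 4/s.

G(s) has no factors of s in the denominator, so the system is type 0.
K_p = lim_{s→0} G(s) = A·13 / (12·18) = (13/216)·A.
e_ss = 4/(1 + K_p) = 27/23 ⇒ 1 + (13/216)·A = 92/27 ⇒ A = 40.

40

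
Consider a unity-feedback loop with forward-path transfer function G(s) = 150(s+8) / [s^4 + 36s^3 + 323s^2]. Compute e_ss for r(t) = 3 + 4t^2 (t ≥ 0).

Lowest-order denominator term is 323s^2, so the open loop has 2 poles at the origin → type 2 system. Treating each term separately:
  • 3: tracked with zero error.
  • 4t^2: e_ss = 8/K_a with K_a=1200/323 → 323/150.
Total e_ss = 323/150.

323/150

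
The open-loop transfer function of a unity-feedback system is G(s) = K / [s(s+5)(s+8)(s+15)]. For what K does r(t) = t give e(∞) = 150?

4

The open loop has one pole at the origin → type 1 system.
K_v = lim_{s→0} s·G(s) = K / (5·8·15) = (1/600)·K.
e_ss = 1/K_v = 150 ⇒ K_v = 1/150 ⇒ K = (1/150)/(1/600) = 4.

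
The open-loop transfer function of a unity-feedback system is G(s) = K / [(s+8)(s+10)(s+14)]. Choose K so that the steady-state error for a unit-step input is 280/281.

System type = 0 (no poles at s=0).
K_p = lim_{s→0} G(s) = K / (8·10·14) = (1/1120)·K.
e_ss = 1/(1 + K_p) = 280/281 ⇒ 1 + (1/1120)·K = 281/280 ⇒ K = 4.

4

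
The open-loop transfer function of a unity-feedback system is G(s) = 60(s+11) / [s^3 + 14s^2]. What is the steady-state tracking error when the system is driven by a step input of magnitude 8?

0

Lowest-order denominator term is 14s^2, so the open loop has 2 poles at the origin → type 2 system.
K_p = ∞ for a type-2 system; e_ss to a step is zero.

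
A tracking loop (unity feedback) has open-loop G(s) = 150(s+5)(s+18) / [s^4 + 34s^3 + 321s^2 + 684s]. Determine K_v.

375/19

The denominator has no term below 684s — 1 pole at s=0, type 1.
K_v = lim_{s→0} s·G(s) = 150·5·18 / 684 = 375/19.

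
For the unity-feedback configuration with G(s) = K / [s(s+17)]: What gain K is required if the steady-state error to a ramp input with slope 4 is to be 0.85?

One free integrator in G(s): this is a type 1 system.
K_v = lim_{s→0} s·G(s) = K / (17) = (1/17)·K.
e_ss = 4/K_v = 0.85 ⇒ K_v = 80/17 ⇒ K = (80/17)/(1/17) = 80.

80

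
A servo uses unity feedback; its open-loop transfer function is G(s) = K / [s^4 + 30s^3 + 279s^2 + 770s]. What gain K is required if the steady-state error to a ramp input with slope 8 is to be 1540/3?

12

The denominator has no term below 770s — 1 pole at s=0, type 1.
K_v = lim_{s→0} s·G(s) = K / 770 = (1/770)·K.
e_ss = 8/K_v = 1540/3 ⇒ K_v = 6/385 ⇒ K = (6/385)/(1/770) = 12.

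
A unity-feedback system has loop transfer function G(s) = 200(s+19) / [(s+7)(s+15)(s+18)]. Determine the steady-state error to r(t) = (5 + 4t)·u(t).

The open loop has no poles at the origin → type 0 system. Treating each term separately:
  • 5: e_ss = 5/(1+K_p) with K_p=380/189 → 945/569.
  • 4t: a type-0 system cannot track it, e_ss → ∞.
The unbounded component dominates.

infinity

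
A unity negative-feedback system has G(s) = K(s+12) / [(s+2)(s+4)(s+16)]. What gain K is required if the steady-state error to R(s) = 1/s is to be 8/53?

G(s) has no factors of s in the denominator, so the system is type 0.
K_p = lim_{s→0} G(s) = K·12 / (2·4·16) = (3/32)·K.
e_ss = 1/(1 + K_p) = 8/53 ⇒ 1 + (3/32)·K = 6.625 ⇒ K = 60.

60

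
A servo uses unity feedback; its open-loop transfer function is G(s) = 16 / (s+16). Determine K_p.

1

No free integrators in G(s): this is a type 0 system.
K_p = lim_{s→0} G(s) = 16 / (16) = 1.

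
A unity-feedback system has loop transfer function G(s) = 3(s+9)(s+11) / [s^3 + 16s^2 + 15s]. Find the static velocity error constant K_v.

Lowest-order denominator term is 15s, so the open loop has 1 pole at the origin → type 1 system.
K_v = lim_{s→0} s·G(s) = 3·9·11 / 15 = 19.8.

19.8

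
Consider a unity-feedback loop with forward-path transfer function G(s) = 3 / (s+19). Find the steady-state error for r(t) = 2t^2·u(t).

The open loop has no poles at the origin → type 0 system.
K_a = lim_{s→0} s^2·G(s) = 0; the steady-state error to this parabolic input grows without bound.

infinity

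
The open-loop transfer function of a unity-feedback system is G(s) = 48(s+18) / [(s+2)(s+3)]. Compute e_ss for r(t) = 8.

G(s) has no factors of s in the denominator, so the system is type 0.
K_p = lim_{s→0} G(s) = 48·18 / (2·3) = 144.
e_ss = 8/(1 + K_p) = 8/145.

8/145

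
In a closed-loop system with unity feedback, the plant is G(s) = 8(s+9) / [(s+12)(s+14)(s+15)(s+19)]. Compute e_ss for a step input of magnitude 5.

3325/666

G(s) has no factors of s in the denominator, so the system is type 0.
K_p = lim_{s→0} G(s) = 8·9 / (12·14·15·19) = 1/665.
e_ss = 5/(1 + K_p) = 5/(666/665) = 3325/666.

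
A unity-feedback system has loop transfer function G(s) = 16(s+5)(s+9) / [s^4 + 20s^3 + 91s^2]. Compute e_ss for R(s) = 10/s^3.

The denominator has no term below 91s^2 — 2 poles at s=0, type 2.
K_a = lim_{s→0} s^2·G(s) = 16·5·9 / 91 = 720/91.
r(t) = 5t^2 gives R(s) = 10/s^3.
e_ss = 10/K_a = 10/(720/91) = 91/72.

91/72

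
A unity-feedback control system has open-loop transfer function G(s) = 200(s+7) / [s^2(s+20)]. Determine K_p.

infinity

K_p = lim_{s→0} G(s); with 2 poles at the origin the limit diverges, so K_p = ∞.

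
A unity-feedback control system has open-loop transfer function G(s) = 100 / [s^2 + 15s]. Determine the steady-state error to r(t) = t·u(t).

0.15

The denominator has no term below 15s — 1 pole at s=0, type 1.
K_v = lim_{s→0} s·G(s) = 100 / 15 = 20/3.
e_ss = 1/K_v = 1/(20/3) = 0.15.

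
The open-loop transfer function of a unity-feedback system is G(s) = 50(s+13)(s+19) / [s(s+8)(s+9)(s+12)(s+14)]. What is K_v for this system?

One free integrator in G(s): this is a type 1 system.
K_v = lim_{s→0} s·G(s) = 50·13·19 / (8·9·12·14) = 6175/6048.

6175/6048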